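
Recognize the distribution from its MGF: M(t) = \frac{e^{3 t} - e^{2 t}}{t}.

The MGF M(t) = \frac{e^{3 t} - e^{2 t}}{t} is the standard form for the Uniform distribution.
Comparing with the known MGF formula identifies: Uniform(2, 3)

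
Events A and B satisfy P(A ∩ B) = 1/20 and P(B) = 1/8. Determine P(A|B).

P(A|B) = P(A ∩ B) / P(B)
= (1/20) / (1/8)
= 2/5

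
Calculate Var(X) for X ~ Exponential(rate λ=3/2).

For X ~ Exponential(rate λ=3/2):
Var(X) = \frac{4}{9}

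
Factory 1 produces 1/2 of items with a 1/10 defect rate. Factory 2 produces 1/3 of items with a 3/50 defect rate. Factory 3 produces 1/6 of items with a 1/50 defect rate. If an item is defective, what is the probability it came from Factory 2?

Using Bayes' theorem:
P(F1) = 1/2, P(D|F1) = 1/10
P(F2) = 1/3, P(D|F2) = 3/50
P(F3) = 1/6, P(D|F3) = 1/50
P(D) = P(D|F1)P(F1) + P(D|F2)P(F2) + P(D|F3)P(F3)
     = \frac{11}{150}
P(F2|D) = P(D|F2)P(F2) / P(D)
= \frac{3}{11}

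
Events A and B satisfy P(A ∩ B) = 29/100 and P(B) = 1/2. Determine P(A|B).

P(A|B) = P(A ∩ B) / P(B)
= (29/100) / (1/2)
= 29/50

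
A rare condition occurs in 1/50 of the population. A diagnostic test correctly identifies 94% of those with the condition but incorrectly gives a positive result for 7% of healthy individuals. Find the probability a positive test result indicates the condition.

Let D = the rare event, + = positive/flagged.
P(D) = 1/50
P(+|D) = 94/100 = 47/50
P(+|D') = 7/100
P(+) = P(+|D)P(D) + P(+|D')P(D')
     = \frac{47}{50} × \frac{1}{50} + \frac{7}{100} × \frac{49}{50}
     = \frac{437}{5000}
P(D|+) = P(+|D)P(D)/P(+) = \frac{94}{437}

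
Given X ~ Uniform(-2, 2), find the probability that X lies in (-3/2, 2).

P(-3/2 < X < 2) = ∫_{-3/2}^{2} f(x) dx
where f(x) = \frac{1}{4}
= \frac{7}{8}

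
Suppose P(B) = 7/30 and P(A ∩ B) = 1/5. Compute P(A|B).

P(A|B) = P(A ∩ B) / P(B)
= (1/5) / (7/30)
= 6/7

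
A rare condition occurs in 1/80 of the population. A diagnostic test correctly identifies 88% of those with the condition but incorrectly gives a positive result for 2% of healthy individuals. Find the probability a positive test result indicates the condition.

Let D = the rare event, + = positive/flagged.
P(D) = 1/80
P(+|D) = 88/100 = 22/25
P(+|D') = 2/100 = 1/50
P(+) = P(+|D)P(D) + P(+|D')P(D')
     = \frac{22}{25} × \frac{1}{80} + \frac{1}{50} × \frac{79}{80}
     = \frac{123}{4000}
P(D|+) = P(+|D)P(D)/P(+) = \frac{44}{123}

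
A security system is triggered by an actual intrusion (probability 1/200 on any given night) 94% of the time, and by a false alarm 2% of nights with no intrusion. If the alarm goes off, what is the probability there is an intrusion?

Let D = the rare event, + = positive/flagged.
P(D) = 1/200
P(+|D) = 94/100 = 47/50
P(+|D') = 2/100 = 1/50
P(+) = P(+|D)P(D) + P(+|D')P(D')
     = \frac{47}{50} × \frac{1}{200} + \frac{1}{50} × \frac{199}{200}
     = \frac{123}{5000}
P(D|+) = P(+|D)P(D)/P(+) = \frac{47}{246}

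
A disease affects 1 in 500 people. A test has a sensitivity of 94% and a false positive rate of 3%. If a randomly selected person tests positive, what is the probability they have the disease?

Let D = the rare event, + = positive/flagged.
P(D) = 1/500
P(+|D) = 94/100 = 47/50
P(+|D') = 3/100
P(+) = P(+|D)P(D) + P(+|D')P(D')
     = \frac{47}{50} × \frac{1}{500} + \frac{3}{100} × \frac{499}{500}
     = \frac{1591}{50000}
P(D|+) = P(+|D)P(D)/P(+) = \frac{94}{1591}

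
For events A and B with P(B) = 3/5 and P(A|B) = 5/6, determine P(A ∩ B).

By definition, P(A|B) = P(A ∩ B) / P(B)
So P(A ∩ B) = P(A|B) × P(B)
= 5/6 × 3/5
= 1/2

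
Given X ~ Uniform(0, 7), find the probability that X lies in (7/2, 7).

P(7/2 < X < 7) = ∫_{7/2}^{7} f(x) dx
where f(x) = \frac{1}{7}
= \frac{1}{2}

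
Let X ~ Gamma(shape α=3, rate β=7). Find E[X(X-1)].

E[X(X-1)] = E[X² - X] = E[X²] - E[X]
E[X] = \frac{3}{7}
E[X²] = Var(X) + (E[X])² = \frac{3}{49} + (\frac{3}{7})² = \frac{12}{49}
E[X(X-1)] = \frac{12}{49} - \frac{3}{7} = - \frac{9}{49}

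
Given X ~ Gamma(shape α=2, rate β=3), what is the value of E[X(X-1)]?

E[X(X-1)] = E[X² - X] = E[X²] - E[X]
E[X] = \frac{2}{3}
E[X²] = Var(X) + (E[X])² = \frac{2}{9} + (\frac{2}{3})² = \frac{2}{3}
E[X(X-1)] = \frac{2}{3} - \frac{2}{3} = 0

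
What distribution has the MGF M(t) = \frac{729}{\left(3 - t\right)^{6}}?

The MGF M(t) = \frac{729}{\left(3 - t\right)^{6}} is the standard form for the Gamma distribution.
Comparing with the known MGF formula identifies: Gamma(shape α=6, rate β=3)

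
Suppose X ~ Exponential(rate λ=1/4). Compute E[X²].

Using the identity E[X²] = Var(X) + (E[X])²:
E[X] = 4
Var(X) = 16
E[X²] = 16 + (4)²
= 32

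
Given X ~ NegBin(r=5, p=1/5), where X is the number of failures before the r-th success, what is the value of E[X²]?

Using the identity E[X²] = Var(X) + (E[X])²:
E[X] = 20
Var(X) = 100
E[X²] = 100 + (20)²
= 500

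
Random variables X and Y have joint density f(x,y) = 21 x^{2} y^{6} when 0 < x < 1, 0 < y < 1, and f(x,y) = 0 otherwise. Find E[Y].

E[Y] = ∫_0^1 ∫_0^1 y × f(x,y) dx dy
= \frac{7}{8}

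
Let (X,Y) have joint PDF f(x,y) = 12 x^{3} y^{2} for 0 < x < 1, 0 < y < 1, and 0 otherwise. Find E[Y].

E[Y] = ∫_0^1 ∫_0^1 y × f(x,y) dx dy
= \frac{3}{4}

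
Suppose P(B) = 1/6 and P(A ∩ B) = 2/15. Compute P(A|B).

P(A|B) = P(A ∩ B) / P(B)
= (2/15) / (1/6)
= 4/5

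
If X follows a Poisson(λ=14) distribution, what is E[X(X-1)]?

E[X(X-1)] = E[X² - X] = E[X²] - E[X]
E[X] = 14
E[X²] = Var(X) + (E[X])² = 14 + (14)² = 210
E[X(X-1)] = 210 - 14 = 196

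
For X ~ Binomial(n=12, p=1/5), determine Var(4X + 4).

For X ~ Binomial(n=12, p=1/5):
Var(X) = \frac{48}{25}
Var(4X + 4) = (4)² × Var(X) = 16 × \frac{48}{25} = \frac{768}{25}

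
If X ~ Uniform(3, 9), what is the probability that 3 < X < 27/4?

P(3 < X < 27/4) = ∫_{3}^{27/4} f(x) dx
where f(x) = \frac{1}{6}
= \frac{5}{8}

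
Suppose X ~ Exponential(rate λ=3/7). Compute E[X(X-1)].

E[X(X-1)] = E[X² - X] = E[X²] - E[X]
E[X] = \frac{7}{3}
E[X²] = Var(X) + (E[X])² = \frac{49}{9} + (\frac{7}{3})² = \frac{98}{9}
E[X(X-1)] = \frac{98}{9} - \frac{7}{3} = \frac{77}{9}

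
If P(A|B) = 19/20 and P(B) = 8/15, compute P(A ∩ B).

By definition, P(A|B) = P(A ∩ B) / P(B)
So P(A ∩ B) = P(A|B) × P(B)
= 19/20 × 8/15
= 38/75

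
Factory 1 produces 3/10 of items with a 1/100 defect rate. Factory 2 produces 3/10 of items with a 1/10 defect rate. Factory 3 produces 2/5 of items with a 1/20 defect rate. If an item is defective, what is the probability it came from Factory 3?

Using Bayes' theorem:
P(F1) = 3/10, P(D|F1) = 1/100
P(F2) = 3/10, P(D|F2) = 1/10
P(F3) = 2/5, P(D|F3) = 1/20
P(D) = P(D|F1)P(F1) + P(D|F2)P(F2) + P(D|F3)P(F3)
     = \frac{53}{1000}
P(F3|D) = P(D|F3)P(F3) / P(D)
= \frac{20}{53}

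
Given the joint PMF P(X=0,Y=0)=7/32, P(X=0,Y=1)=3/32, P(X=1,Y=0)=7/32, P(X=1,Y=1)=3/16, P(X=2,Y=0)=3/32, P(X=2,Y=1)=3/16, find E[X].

First find marginal of X:
P(X=0) = 5/16
P(X=1) = 13/32
P(X=2) = 9/32
E[X] = 0 × 5/16 + 1 × 13/32 + 2 × 9/32 = 31/32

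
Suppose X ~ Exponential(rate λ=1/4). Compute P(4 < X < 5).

P(4 < X < 5) = ∫_{4}^{5} f(x) dx
where f(x) = \frac{e^{- \frac{x}{4}}}{4}
= - \frac{1}{e^{\frac{5}{4}}} + e^{-1}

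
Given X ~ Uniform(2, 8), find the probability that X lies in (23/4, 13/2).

P(23/4 < X < 13/2) = ∫_{23/4}^{13/2} f(x) dx
where f(x) = \frac{1}{6}
= \frac{1}{8}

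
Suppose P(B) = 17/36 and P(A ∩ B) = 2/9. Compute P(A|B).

P(A|B) = P(A ∩ B) / P(B)
= (2/9) / (17/36)
= 8/17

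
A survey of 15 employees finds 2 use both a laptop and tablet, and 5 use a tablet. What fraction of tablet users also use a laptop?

P(A ∩ B) = 2/15
P(B) = 5/15 = 1/3
P(A|B) = P(A ∩ B) / P(B) = (2/15) / (1/3) = 2/5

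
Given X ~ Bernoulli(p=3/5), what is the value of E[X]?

For X ~ Bernoulli(p=3/5), the expected value is:
E[X] = \frac{3}{5}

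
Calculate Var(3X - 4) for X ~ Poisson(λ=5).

For X ~ Poisson(λ=5):
Var(X) = 5
Var(3X - 4) = (3)² × Var(X) = 9 × 5 = 45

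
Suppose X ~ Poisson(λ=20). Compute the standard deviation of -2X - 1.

For X ~ Poisson(λ=20):
Var(X) = 20
SD(X) = √(Var(X)) = √(20) = 2 \sqrt{5}
SD(-2X - 1) = |-2| × SD(X) = 2 × 2 \sqrt{5} = 4 \sqrt{5}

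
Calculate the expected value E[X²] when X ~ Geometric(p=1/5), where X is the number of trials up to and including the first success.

Using the identity E[X²] = Var(X) + (E[X])²:
E[X] = 5
Var(X) = 20
E[X²] = 20 + (5)²
= 45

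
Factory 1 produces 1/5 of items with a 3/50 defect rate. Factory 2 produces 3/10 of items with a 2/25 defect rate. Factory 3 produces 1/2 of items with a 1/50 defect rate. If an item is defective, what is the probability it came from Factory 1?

Using Bayes' theorem:
P(F1) = 1/5, P(D|F1) = 3/50
P(F2) = 3/10, P(D|F2) = 2/25
P(F3) = 1/2, P(D|F3) = 1/50
P(D) = P(D|F1)P(F1) + P(D|F2)P(F2) + P(D|F3)P(F3)
     = \frac{23}{500}
P(F1|D) = P(D|F1)P(F1) / P(D)
= \frac{6}{23}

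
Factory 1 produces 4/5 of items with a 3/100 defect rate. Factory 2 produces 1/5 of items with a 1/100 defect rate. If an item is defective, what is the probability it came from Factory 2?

Using Bayes' theorem:
P(F1) = 4/5, P(D|F1) = 3/100
P(F2) = 1/5, P(D|F2) = 1/100
P(D) = P(D|F1)P(F1) + P(D|F2)P(F2)
     = \frac{13}{500}
P(F2|D) = P(D|F2)P(F2) / P(D)
= \frac{1}{13}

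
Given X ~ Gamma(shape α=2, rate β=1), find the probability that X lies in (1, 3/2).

P(1 < X < 3/2) = ∫_{1}^{3/2} f(x) dx
where f(x) = x e^{- x}
= - \frac{5}{2 e^{\frac{3}{2}}} + \frac{2}{e}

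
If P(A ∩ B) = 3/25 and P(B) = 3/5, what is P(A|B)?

P(A|B) = P(A ∩ B) / P(B)
= (3/25) / (3/5)
= 1/5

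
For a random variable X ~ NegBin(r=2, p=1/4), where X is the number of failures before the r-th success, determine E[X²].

Using the identity E[X²] = Var(X) + (E[X])²:
E[X] = 6
Var(X) = 24
E[X²] = 24 + (6)²
= 60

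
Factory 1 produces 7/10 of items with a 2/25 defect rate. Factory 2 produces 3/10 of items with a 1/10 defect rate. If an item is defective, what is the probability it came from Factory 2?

Using Bayes' theorem:
P(F1) = 7/10, P(D|F1) = 2/25
P(F2) = 3/10, P(D|F2) = 1/10
P(D) = P(D|F1)P(F1) + P(D|F2)P(F2)
     = \frac{43}{500}
P(F2|D) = P(D|F2)P(F2) / P(D)
= \frac{15}{43}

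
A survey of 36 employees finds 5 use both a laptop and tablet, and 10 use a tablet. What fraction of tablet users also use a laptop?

P(A ∩ B) = 5/36
P(B) = 10/36 = 5/18
P(A|B) = P(A ∩ B) / P(B) = (5/36) / (5/18) = 1/2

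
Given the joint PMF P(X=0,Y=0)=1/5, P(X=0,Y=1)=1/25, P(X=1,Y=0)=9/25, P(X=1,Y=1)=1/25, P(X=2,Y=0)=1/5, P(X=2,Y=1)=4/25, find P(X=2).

P(X=2) = P(X=2,Y=0) + P(X=2,Y=1)
= 1/5 + 4/25
= 9/25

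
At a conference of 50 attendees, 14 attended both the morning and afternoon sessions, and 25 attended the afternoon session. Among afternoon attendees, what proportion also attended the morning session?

P(A ∩ B) = 14/50 = 7/25
P(B) = 25/50 = 1/2
P(A|B) = P(A ∩ B) / P(B) = (7/25) / (1/2) = 14/25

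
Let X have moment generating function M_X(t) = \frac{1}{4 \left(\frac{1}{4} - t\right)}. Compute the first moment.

To find E[X], compute M^(1)(0):
M^(1)(t) = \frac{1}{4 \left(\frac{1}{4} - t\right)^{2}}
M^(1)(0) = 4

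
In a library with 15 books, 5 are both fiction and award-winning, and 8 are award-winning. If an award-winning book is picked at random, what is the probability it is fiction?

P(A ∩ B) = 5/15 = 1/3
P(B) = 8/15
P(A|B) = P(A ∩ B) / P(B) = (1/3) / (8/15) = 5/8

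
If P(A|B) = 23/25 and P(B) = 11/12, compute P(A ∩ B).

By definition, P(A|B) = P(A ∩ B) / P(B)
So P(A ∩ B) = P(A|B) × P(B)
= 23/25 × 11/12
= 253/300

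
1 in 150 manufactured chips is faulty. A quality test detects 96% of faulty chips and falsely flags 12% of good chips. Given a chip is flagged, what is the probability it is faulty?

Let D = the rare event, + = positive/flagged.
P(D) = 1/150
P(+|D) = 96/100 = 24/25
P(+|D') = 12/100 = 3/25
P(+) = P(+|D)P(D) + P(+|D')P(D')
     = \frac{24}{25} × \frac{1}{150} + \frac{3}{25} × \frac{149}{150}
     = \frac{157}{1250}
P(D|+) = P(+|D)P(D)/P(+) = \frac{8}{157}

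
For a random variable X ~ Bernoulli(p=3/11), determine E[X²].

Using the identity E[X²] = Var(X) + (E[X])²:
E[X] = \frac{3}{11}
Var(X) = \frac{24}{121}
E[X²] = \frac{24}{121} + (\frac{3}{11})²
= \frac{3}{11}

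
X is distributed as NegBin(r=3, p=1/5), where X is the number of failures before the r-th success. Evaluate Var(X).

For X ~ NegBin(r=3, p=1/5), where X is the number of failures before the r-th success:
Var(X) = 60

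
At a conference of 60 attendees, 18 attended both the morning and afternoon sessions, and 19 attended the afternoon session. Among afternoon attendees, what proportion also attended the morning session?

P(A ∩ B) = 18/60 = 3/10
P(B) = 19/60
P(A|B) = P(A ∩ B) / P(B) = (3/10) / (19/60) = 18/19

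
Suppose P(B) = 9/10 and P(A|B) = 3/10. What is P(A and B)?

By definition, P(A|B) = P(A ∩ B) / P(B)
So P(A ∩ B) = P(A|B) × P(B)
= 3/10 × 9/10
= 27/100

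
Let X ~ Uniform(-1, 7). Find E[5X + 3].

For X ~ Uniform(-1, 7):
E[X] = 3
E[5X + 3] = 5 × E[X] + 3 = 18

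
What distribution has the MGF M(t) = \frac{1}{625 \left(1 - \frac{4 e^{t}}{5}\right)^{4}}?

The MGF M(t) = \frac{1}{625 \left(1 - \frac{4 e^{t}}{5}\right)^{4}} is the standard form for the NegativeBinomial distribution.
Comparing with the known MGF formula identifies: NegBin(r=4, p=1/5), X = failures before r-th success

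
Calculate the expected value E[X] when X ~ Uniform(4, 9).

For X ~ Uniform(4, 9), the expected value is:
E[X] = \frac{13}{2}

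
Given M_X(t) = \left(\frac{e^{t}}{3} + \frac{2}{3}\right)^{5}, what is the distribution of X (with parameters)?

The MGF M(t) = \left(\frac{e^{t}}{3} + \frac{2}{3}\right)^{5} is the standard form for the Binomial distribution.
Comparing with the known MGF formula identifies: Binomial(n=5, p=1/3)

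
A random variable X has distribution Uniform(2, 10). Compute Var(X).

For X ~ Uniform(2, 10):
Var(X) = \frac{16}{3}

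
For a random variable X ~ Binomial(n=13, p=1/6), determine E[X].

For X ~ Binomial(n=13, p=1/6), the expected value is:
E[X] = \frac{13}{6}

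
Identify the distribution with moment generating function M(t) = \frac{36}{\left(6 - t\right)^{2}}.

The MGF M(t) = \frac{36}{\left(6 - t\right)^{2}} is the standard form for the Gamma distribution.
Comparing with the known MGF formula identifies: Gamma(shape α=2, rate β=6)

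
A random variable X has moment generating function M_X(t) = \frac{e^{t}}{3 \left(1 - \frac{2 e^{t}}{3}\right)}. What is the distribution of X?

The MGF M(t) = \frac{e^{t}}{3 \left(1 - \frac{2 e^{t}}{3}\right)} is the standard form for the Geometric distribution.
Comparing with the known MGF formula identifies: Geometric(p=1/3), X = trial number of first success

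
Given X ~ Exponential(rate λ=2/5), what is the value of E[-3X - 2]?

For X ~ Exponential(rate λ=2/5):
E[X] = \frac{5}{2}
E[-3X - 2] = -3 × E[X] - 2 = - \frac{19}{2}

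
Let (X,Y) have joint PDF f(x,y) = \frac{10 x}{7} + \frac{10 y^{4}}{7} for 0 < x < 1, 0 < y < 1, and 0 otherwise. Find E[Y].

E[Y] = ∫_0^1 ∫_0^1 y × f(x,y) dx dy
= \frac{25}{42}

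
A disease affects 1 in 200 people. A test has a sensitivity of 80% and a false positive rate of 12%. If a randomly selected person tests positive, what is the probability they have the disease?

Let D = the rare event, + = positive/flagged.
P(D) = 1/200
P(+|D) = 80/100 = 4/5
P(+|D') = 12/100 = 3/25
P(+) = P(+|D)P(D) + P(+|D')P(D')
     = \frac{4}{5} × \frac{1}{200} + \frac{3}{25} × \frac{199}{200}
     = \frac{617}{5000}
P(D|+) = P(+|D)P(D)/P(+) = \frac{20}{617}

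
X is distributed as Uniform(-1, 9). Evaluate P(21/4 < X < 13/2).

P(21/4 < X < 13/2) = ∫_{21/4}^{13/2} f(x) dx
where f(x) = \frac{1}{10}
= \frac{1}{8}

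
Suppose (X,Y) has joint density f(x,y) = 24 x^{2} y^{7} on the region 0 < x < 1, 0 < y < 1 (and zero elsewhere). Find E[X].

E[X] = ∫_0^1 ∫_0^1 x × f(x,y) dy dx
= ∫_0^1 ∫_0^1 x × (24 x^{2} y^{7}) dy dx
= \frac{3}{4}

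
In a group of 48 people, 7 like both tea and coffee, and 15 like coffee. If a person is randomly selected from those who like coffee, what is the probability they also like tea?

P(A ∩ B) = 7/48
P(B) = 15/48 = 5/16
P(A|B) = P(A ∩ B) / P(B) = (7/48) / (5/16) = 7/15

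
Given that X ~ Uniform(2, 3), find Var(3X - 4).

For X ~ Uniform(2, 3):
Var(X) = \frac{1}{12}
Var(3X - 4) = (3)² × Var(X) = 9 × \frac{1}{12} = \frac{3}{4}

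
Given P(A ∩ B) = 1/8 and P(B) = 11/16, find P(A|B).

P(A|B) = P(A ∩ B) / P(B)
= (1/8) / (11/16)
= 2/11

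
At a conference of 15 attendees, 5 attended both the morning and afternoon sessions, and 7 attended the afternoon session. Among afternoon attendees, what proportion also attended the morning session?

P(A ∩ B) = 5/15 = 1/3
P(B) = 7/15
P(A|B) = P(A ∩ B) / P(B) = (1/3) / (7/15) = 5/7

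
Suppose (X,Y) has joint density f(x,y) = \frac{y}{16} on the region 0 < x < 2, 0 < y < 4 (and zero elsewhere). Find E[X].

f_X(x) = ∫_0^4 \frac{y}{16} dy = \frac{1}{2}
E[X] = ∫_0^2 x × (\frac{1}{2}) dx = 1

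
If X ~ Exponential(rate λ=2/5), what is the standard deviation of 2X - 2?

For X ~ Exponential(rate λ=2/5):
Var(X) = \frac{25}{4}
SD(X) = √(Var(X)) = √(\frac{25}{4}) = \frac{5}{2}
SD(2X - 2) = |2| × SD(X) = 2 × \frac{5}{2} = 5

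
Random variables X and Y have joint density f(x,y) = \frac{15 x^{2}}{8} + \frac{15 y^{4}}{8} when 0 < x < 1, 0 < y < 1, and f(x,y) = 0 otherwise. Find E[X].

E[X] = ∫_0^1 ∫_0^1 x × f(x,y) dy dx
= ∫_0^1 ∫_0^1 x × (\frac{15 x^{2}}{8} + \frac{15 y^{4}}{8}) dy dx
= \frac{21}{32}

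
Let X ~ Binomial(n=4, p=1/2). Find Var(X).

For X ~ Binomial(n=4, p=1/2):
Var(X) = 1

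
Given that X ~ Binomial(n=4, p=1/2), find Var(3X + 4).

For X ~ Binomial(n=4, p=1/2):
Var(X) = 1
Var(3X + 4) = (3)² × Var(X) = 9 × 1 = 9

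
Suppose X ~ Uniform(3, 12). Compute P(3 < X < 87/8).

P(3 < X < 87/8) = ∫_{3}^{87/8} f(x) dx
where f(x) = \frac{1}{9}
= \frac{7}{8}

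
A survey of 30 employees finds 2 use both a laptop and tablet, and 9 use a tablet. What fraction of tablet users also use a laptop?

P(A ∩ B) = 2/30 = 1/15
P(B) = 9/30 = 3/10
P(A|B) = P(A ∩ B) / P(B) = (1/15) / (3/10) = 2/9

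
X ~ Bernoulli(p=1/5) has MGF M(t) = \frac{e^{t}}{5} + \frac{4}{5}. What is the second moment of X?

To find E[X^2], compute M^(2)(0):
M^(1)(t) = \frac{e^{t}}{5}
M^(2)(t) = \frac{e^{t}}{5}
M^(2)(0) = \frac{1}{5}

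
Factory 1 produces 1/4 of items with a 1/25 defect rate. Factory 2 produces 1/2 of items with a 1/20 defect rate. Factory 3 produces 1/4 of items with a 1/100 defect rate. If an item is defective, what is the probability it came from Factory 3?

Using Bayes' theorem:
P(F1) = 1/4, P(D|F1) = 1/25
P(F2) = 1/2, P(D|F2) = 1/20
P(F3) = 1/4, P(D|F3) = 1/100
P(D) = P(D|F1)P(F1) + P(D|F2)P(F2) + P(D|F3)P(F3)
     = \frac{3}{80}
P(F3|D) = P(D|F3)P(F3) / P(D)
= \frac{1}{15}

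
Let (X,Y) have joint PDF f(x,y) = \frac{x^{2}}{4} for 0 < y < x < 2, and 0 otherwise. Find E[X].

f_X(x) = ∫_0^x \frac{x^{2}}{4} dy = \frac{x^{3}}{4}
E[X] = ∫_0^2 x × (\frac{x^{3}}{4}) dx = \frac{8}{5}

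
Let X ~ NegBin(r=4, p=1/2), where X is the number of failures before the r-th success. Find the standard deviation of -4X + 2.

For X ~ NegBin(r=4, p=1/2), where X is the number of failures before the r-th success:
Var(X) = 8
SD(X) = √(Var(X)) = √(8) = 2 \sqrt{2}
SD(-4X + 2) = |-4| × SD(X) = 4 × 2 \sqrt{2} = 8 \sqrt{2}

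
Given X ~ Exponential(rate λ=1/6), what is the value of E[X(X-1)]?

E[X(X-1)] = E[X² - X] = E[X²] - E[X]
E[X] = 6
E[X²] = Var(X) + (E[X])² = 36 + (6)² = 72
E[X(X-1)] = 72 - 6 = 66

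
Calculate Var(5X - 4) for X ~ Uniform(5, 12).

For X ~ Uniform(5, 12):
Var(X) = \frac{49}{12}
Var(5X - 4) = (5)² × Var(X) = 25 × \frac{49}{12} = \frac{1225}{12}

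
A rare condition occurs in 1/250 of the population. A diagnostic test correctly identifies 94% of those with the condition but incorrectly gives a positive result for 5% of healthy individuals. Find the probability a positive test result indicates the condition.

Let D = the rare event, + = positive/flagged.
P(D) = 1/250
P(+|D) = 94/100 = 47/50
P(+|D') = 5/100 = 1/20
P(+) = P(+|D)P(D) + P(+|D')P(D')
     = \frac{47}{50} × \frac{1}{250} + \frac{1}{20} × \frac{249}{250}
     = \frac{1339}{25000}
P(D|+) = P(+|D)P(D)/P(+) = \frac{94}{1339}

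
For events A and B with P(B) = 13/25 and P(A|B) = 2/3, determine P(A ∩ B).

By definition, P(A|B) = P(A ∩ B) / P(B)
So P(A ∩ B) = P(A|B) × P(B)
= 2/3 × 13/25
= 26/75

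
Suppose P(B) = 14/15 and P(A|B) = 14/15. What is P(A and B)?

By definition, P(A|B) = P(A ∩ B) / P(B)
So P(A ∩ B) = P(A|B) × P(B)
= 14/15 × 14/15
= 196/225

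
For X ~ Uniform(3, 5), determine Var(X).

For X ~ Uniform(3, 5):
Var(X) = \frac{1}{3}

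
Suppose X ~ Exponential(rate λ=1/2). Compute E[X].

For X ~ Exponential(rate λ=1/2), the expected value is:
E[X] = 2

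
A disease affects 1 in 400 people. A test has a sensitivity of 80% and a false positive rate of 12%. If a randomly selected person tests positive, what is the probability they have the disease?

Let D = the rare event, + = positive/flagged.
P(D) = 1/400
P(+|D) = 80/100 = 4/5
P(+|D') = 12/100 = 3/25
P(+) = P(+|D)P(D) + P(+|D')P(D')
     = \frac{4}{5} × \frac{1}{400} + \frac{3}{25} × \frac{399}{400}
     = \frac{1217}{10000}
P(D|+) = P(+|D)P(D)/P(+) = \frac{20}{1217}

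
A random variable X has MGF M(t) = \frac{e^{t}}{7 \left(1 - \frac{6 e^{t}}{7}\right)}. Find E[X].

To find E[X], compute M^(1)(0):
M^(1)(t) = \frac{e^{t}}{7 \left(1 - \frac{6 e^{t}}{7}\right)} + \frac{6 e^{2 t}}{49 \left(1 - \frac{6 e^{t}}{7}\right)^{2}}
M^(1)(0) = 7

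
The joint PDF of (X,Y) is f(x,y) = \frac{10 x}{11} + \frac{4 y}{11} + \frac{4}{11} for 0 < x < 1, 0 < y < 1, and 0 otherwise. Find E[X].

E[X] = ∫_0^1 ∫_0^1 x × f(x,y) dy dx
= ∫_0^1 ∫_0^1 x × (\frac{10 x}{11} + \frac{4 y}{11} + \frac{4}{11}) dy dx
= \frac{19}{33}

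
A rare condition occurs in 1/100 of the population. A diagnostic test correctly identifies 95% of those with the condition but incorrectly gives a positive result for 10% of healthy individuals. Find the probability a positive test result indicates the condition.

Let D = the rare event, + = positive/flagged.
P(D) = 1/100
P(+|D) = 95/100 = 19/20
P(+|D') = 10/100 = 1/10
P(+) = P(+|D)P(D) + P(+|D')P(D')
     = \frac{19}{20} × \frac{1}{100} + \frac{1}{10} × \frac{99}{100}
     = \frac{217}{2000}
P(D|+) = P(+|D)P(D)/P(+) = \frac{19}{217}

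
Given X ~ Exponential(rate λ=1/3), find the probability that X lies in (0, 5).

P(0 < X < 5) = ∫_{0}^{5} f(x) dx
where f(x) = \frac{e^{- \frac{x}{3}}}{3}
= 1 - e^{- \frac{5}{3}}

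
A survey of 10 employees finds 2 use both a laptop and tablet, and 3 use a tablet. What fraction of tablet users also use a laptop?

P(A ∩ B) = 2/10 = 1/5
P(B) = 3/10
P(A|B) = P(A ∩ B) / P(B) = (1/5) / (3/10) = 2/3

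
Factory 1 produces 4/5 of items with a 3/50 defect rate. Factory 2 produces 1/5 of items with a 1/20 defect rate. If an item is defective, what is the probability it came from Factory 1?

Using Bayes' theorem:
P(F1) = 4/5, P(D|F1) = 3/50
P(F2) = 1/5, P(D|F2) = 1/20
P(D) = P(D|F1)P(F1) + P(D|F2)P(F2)
     = \frac{29}{500}
P(F1|D) = P(D|F1)P(F1) / P(D)
= \frac{24}{29}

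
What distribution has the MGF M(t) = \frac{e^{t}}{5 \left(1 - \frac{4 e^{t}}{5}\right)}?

The MGF M(t) = \frac{e^{t}}{5 \left(1 - \frac{4 e^{t}}{5}\right)} is the standard form for the Geometric distribution.
Comparing with the known MGF formula identifies: Geometric(p=1/5), X = trial number of first success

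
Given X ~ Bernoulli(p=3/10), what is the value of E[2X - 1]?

For X ~ Bernoulli(p=3/10):
E[X] = \frac{3}{10}
E[2X - 1] = 2 × E[X] - 1 = - \frac{2}{5}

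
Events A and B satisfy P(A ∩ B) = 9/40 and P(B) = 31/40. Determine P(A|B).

P(A|B) = P(A ∩ B) / P(B)
= (9/40) / (31/40)
= 9/31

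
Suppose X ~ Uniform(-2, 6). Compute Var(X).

For X ~ Uniform(-2, 6):
Var(X) = \frac{16}{3}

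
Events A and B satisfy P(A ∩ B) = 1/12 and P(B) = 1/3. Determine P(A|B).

P(A|B) = P(A ∩ B) / P(B)
= (1/12) / (1/3)
= 1/4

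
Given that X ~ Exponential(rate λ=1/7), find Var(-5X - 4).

For X ~ Exponential(rate λ=1/7):
Var(X) = 49
Var(-5X - 4) = (-5)² × Var(X) = 25 × 49 = 1225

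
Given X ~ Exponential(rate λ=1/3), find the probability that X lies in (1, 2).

P(1 < X < 2) = ∫_{1}^{2} f(x) dx
where f(x) = \frac{e^{- \frac{x}{3}}}{3}
= - \frac{1 - e^{\frac{1}{3}}}{e^{\frac{2}{3}}}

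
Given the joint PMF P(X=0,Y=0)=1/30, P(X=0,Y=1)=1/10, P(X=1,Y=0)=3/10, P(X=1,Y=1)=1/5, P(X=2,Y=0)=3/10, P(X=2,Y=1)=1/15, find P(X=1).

P(X=1) = P(X=1,Y=0) + P(X=1,Y=1)
= 3/10 + 1/5
= 1/2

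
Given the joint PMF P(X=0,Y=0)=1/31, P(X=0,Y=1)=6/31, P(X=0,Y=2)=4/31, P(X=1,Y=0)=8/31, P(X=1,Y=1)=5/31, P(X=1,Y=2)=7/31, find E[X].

First find marginal of X:
P(X=0) = 11/31
P(X=1) = 20/31
E[X] = 0 × 11/31 + 1 × 20/31 = 20/31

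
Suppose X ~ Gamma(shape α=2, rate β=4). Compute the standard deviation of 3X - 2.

For X ~ Gamma(shape α=2, rate β=4):
Var(X) = \frac{1}{8}
SD(X) = √(Var(X)) = √(\frac{1}{8}) = \frac{\sqrt{2}}{4}
SD(3X - 2) = |3| × SD(X) = 3 × \frac{\sqrt{2}}{4} = \frac{3 \sqrt{2}}{4}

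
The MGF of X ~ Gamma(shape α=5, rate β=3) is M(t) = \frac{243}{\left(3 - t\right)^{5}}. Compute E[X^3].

To find E[X^3], compute M^(3)(0):
M^(1)(t) = \frac{1215}{\left(3 - t\right)^{6}}
M^(2)(t) = \frac{7290}{\left(3 - t\right)^{7}}
M^(3)(t) = \frac{51030}{\left(3 - t\right)^{8}}
M^(3)(0) = \frac{70}{9}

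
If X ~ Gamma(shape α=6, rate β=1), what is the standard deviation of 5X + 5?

For X ~ Gamma(shape α=6, rate β=1):
Var(X) = 6
SD(X) = √(Var(X)) = √(6) = \sqrt{6}
SD(5X + 5) = |5| × SD(X) = 5 × \sqrt{6} = 5 \sqrt{6}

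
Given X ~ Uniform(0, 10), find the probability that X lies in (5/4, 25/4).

P(5/4 < X < 25/4) = ∫_{5/4}^{25/4} f(x) dx
where f(x) = \frac{1}{10}
= \frac{1}{2}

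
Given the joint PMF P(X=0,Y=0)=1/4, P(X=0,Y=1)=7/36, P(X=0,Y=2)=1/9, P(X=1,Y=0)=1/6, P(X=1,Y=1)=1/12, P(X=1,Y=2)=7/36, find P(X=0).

P(X=0) = P(X=0,Y=0) + P(X=0,Y=1) + P(X=0,Y=2)
= 1/4 + 7/36 + 1/9
= 5/9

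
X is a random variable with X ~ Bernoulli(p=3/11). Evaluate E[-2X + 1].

For X ~ Bernoulli(p=3/11):
E[X] = \frac{3}{11}
E[-2X + 1] = -2 × E[X] + 1 = \frac{5}{11}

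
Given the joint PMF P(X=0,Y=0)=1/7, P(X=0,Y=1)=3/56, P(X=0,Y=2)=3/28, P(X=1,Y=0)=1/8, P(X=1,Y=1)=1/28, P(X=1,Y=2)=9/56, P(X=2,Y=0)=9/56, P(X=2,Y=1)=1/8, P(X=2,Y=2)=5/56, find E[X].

First find marginal of X:
P(X=0) = 17/56
P(X=1) = 9/28
P(X=2) = 3/8
E[X] = 0 × 17/56 + 1 × 9/28 + 2 × 3/8 = 15/14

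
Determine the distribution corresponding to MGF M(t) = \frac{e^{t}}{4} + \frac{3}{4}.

The MGF M(t) = \frac{e^{t}}{4} + \frac{3}{4} is the standard form for the Bernoulli distribution.
Comparing with the known MGF formula identifies: Bernoulli(p=1/4)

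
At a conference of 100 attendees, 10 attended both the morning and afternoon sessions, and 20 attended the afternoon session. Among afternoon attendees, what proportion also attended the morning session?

P(A ∩ B) = 10/100 = 1/10
P(B) = 20/100 = 1/5
P(A|B) = P(A ∩ B) / P(B) = (1/10) / (1/5) = 1/2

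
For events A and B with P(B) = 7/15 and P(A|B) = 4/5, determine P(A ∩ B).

By definition, P(A|B) = P(A ∩ B) / P(B)
So P(A ∩ B) = P(A|B) × P(B)
= 4/5 × 7/15
= 28/75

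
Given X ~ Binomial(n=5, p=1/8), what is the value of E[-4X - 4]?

For X ~ Binomial(n=5, p=1/8):
E[X] = \frac{5}{8}
E[-4X - 4] = -4 × E[X] - 4 = - \frac{13}{2}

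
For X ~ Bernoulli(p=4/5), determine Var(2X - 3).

For X ~ Bernoulli(p=4/5):
Var(X) = \frac{4}{25}
Var(2X - 3) = (2)² × Var(X) = 4 × \frac{4}{25} = \frac{16}{25}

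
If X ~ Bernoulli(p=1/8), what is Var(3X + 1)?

For X ~ Bernoulli(p=1/8):
Var(X) = \frac{7}{64}
Var(3X + 1) = (3)² × Var(X) = 9 × \frac{7}{64} = \frac{63}{64}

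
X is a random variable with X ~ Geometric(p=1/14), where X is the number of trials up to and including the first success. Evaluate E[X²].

Using the identity E[X²] = Var(X) + (E[X])²:
E[X] = 14
Var(X) = 182
E[X²] = 182 + (14)²
= 378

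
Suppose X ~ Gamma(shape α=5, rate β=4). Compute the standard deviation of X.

For X ~ Gamma(shape α=5, rate β=4):
Var(X) = \frac{5}{16}
SD(X) = √(Var(X)) = √(\frac{5}{16}) = \frac{\sqrt{5}}{4}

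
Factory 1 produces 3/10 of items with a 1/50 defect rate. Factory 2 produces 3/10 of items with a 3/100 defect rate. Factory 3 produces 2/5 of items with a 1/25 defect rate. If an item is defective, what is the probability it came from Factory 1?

Using Bayes' theorem:
P(F1) = 3/10, P(D|F1) = 1/50
P(F2) = 3/10, P(D|F2) = 3/100
P(F3) = 2/5, P(D|F3) = 1/25
P(D) = P(D|F1)P(F1) + P(D|F2)P(F2) + P(D|F3)P(F3)
     = \frac{31}{1000}
P(F1|D) = P(D|F1)P(F1) / P(D)
= \frac{6}{31}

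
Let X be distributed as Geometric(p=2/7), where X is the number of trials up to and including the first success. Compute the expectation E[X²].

Using the identity E[X²] = Var(X) + (E[X])²:
E[X] = \frac{7}{2}
Var(X) = \frac{35}{4}
E[X²] = \frac{35}{4} + (\frac{7}{2})²
= 21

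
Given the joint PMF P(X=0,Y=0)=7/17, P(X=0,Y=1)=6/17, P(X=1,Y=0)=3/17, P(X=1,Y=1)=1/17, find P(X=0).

P(X=0) = P(X=0,Y=0) + P(X=0,Y=1)
= 7/17 + 6/17
= 13/17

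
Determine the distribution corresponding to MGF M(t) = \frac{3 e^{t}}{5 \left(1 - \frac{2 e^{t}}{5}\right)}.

The MGF M(t) = \frac{3 e^{t}}{5 \left(1 - \frac{2 e^{t}}{5}\right)} is the standard form for the Geometric distribution.
Comparing with the known MGF formula identifies: Geometric(p=3/5), X = trial number of first success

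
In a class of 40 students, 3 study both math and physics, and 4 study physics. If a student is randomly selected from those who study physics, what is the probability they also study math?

P(A ∩ B) = 3/40
P(B) = 4/40 = 1/10
P(A|B) = P(A ∩ B) / P(B) = (3/40) / (1/10) = 3/4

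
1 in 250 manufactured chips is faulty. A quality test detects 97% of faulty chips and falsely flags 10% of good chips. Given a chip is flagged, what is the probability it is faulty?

Let D = the rare event, + = positive/flagged.
P(D) = 1/250
P(+|D) = 97/100
P(+|D') = 10/100 = 1/10
P(+) = P(+|D)P(D) + P(+|D')P(D')
     = \frac{97}{100} × \frac{1}{250} + \frac{1}{10} × \frac{249}{250}
     = \frac{2587}{25000}
P(D|+) = P(+|D)P(D)/P(+) = \frac{97}{2587}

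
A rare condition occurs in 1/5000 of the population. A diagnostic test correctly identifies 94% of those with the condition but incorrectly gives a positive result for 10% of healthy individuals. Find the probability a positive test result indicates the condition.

Let D = the rare event, + = positive/flagged.
P(D) = 1/5000
P(+|D) = 94/100 = 47/50
P(+|D') = 10/100 = 1/10
P(+) = P(+|D)P(D) + P(+|D')P(D')
     = \frac{47}{50} × \frac{1}{5000} + \frac{1}{10} × \frac{4999}{5000}
     = \frac{12521}{125000}
P(D|+) = P(+|D)P(D)/P(+) = \frac{47}{25042}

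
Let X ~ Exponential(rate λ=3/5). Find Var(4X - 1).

For X ~ Exponential(rate λ=3/5):
Var(X) = \frac{25}{9}
Var(4X - 1) = (4)² × Var(X) = 16 × \frac{25}{9} = \frac{400}{9}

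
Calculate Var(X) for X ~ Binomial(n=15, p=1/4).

For X ~ Binomial(n=15, p=1/4):
Var(X) = \frac{45}{16}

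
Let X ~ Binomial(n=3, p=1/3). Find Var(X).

For X ~ Binomial(n=3, p=1/3):
Var(X) = \frac{2}{3}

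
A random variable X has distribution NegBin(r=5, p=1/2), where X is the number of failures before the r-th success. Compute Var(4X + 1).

For X ~ NegBin(r=5, p=1/2), where X is the number of failures before the r-th success:
Var(X) = 10
Var(4X + 1) = (4)² × Var(X) = 16 × 10 = 160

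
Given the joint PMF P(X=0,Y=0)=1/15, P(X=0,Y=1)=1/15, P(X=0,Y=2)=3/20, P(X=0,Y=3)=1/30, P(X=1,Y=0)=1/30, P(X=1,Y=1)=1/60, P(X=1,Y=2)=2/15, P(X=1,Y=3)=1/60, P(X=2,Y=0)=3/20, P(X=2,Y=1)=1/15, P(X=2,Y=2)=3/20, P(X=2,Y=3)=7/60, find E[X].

First find marginal of X:
P(X=0) = 19/60
P(X=1) = 1/5
P(X=2) = 29/60
E[X] = 0 × 19/60 + 1 × 1/5 + 2 × 29/60 = 7/6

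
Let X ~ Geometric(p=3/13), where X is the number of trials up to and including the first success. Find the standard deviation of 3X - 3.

For X ~ Geometric(p=3/13), where X is the number of trials up to and including the first success:
Var(X) = \frac{130}{9}
SD(X) = √(Var(X)) = √(\frac{130}{9}) = \frac{\sqrt{130}}{3}
SD(3X - 3) = |3| × SD(X) = 3 × \frac{\sqrt{130}}{3} = \sqrt{130}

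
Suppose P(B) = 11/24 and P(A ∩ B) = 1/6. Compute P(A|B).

P(A|B) = P(A ∩ B) / P(B)
= (1/6) / (11/24)
= 4/11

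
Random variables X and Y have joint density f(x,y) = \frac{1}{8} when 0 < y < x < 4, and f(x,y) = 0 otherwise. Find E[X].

f_X(x) = ∫_0^x \frac{1}{8} dy = \frac{x}{8}
E[X] = ∫_0^4 x × (\frac{x}{8}) dx = \frac{8}{3}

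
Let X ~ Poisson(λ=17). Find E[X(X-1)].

E[X(X-1)] = E[X² - X] = E[X²] - E[X]
E[X] = 17
E[X²] = Var(X) + (E[X])² = 17 + (17)² = 306
E[X(X-1)] = 306 - 17 = 289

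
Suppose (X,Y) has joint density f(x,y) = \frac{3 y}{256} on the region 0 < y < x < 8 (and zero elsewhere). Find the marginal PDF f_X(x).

f_X(x) = ∫_0^x \frac{3 y}{256} dy = \frac{3 x^{2}}{512}
for 0 < x < 8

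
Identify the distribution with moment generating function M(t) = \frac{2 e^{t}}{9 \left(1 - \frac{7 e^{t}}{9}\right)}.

The MGF M(t) = \frac{2 e^{t}}{9 \left(1 - \frac{7 e^{t}}{9}\right)} is the standard form for the Geometric distribution.
Comparing with the known MGF formula identifies: Geometric(p=2/9), X = trial number of first success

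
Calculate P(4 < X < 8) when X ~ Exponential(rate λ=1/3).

P(4 < X < 8) = ∫_{4}^{8} f(x) dx
where f(x) = \frac{e^{- \frac{x}{3}}}{3}
= - \frac{1 - e^{\frac{4}{3}}}{e^{\frac{8}{3}}}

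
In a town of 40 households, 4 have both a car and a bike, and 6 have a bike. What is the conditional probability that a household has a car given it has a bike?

P(A ∩ B) = 4/40 = 1/10
P(B) = 6/40 = 3/20
P(A|B) = P(A ∩ B) / P(B) = (1/10) / (3/20) = 2/3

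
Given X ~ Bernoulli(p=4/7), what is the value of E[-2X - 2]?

For X ~ Bernoulli(p=4/7):
E[X] = \frac{4}{7}
E[-2X - 2] = -2 × E[X] - 2 = - \frac{22}{7}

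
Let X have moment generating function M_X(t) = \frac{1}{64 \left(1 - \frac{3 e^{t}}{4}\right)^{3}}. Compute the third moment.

To find E[X^3], compute M^(3)(0):
M^(1)(t) = \frac{9 e^{t}}{256 \left(1 - \frac{3 e^{t}}{4}\right)^{4}}
M^(2)(t) = \frac{9 e^{t}}{256 \left(1 - \frac{3 e^{t}}{4}\right)^{4}} + \frac{27 e^{2 t}}{256 \left(1 - \frac{3 e^{t}}{4}\right)^{5}}
M^(3)(t) = \frac{9 e^{t}}{256 \left(1 - \frac{3 e^{t}}{4}\right)^{4}} + \frac{81 e^{2 t}}{256 \left(1 - \frac{3 e^{t}}{4}\right)^{5}} + \frac{405 e^{3 t}}{1024 \left(1 - \frac{3 e^{t}}{4}\right)^{6}}
M^(3)(0) = 1953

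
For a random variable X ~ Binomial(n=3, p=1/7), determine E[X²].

Using the identity E[X²] = Var(X) + (E[X])²:
E[X] = \frac{3}{7}
Var(X) = \frac{18}{49}
E[X²] = \frac{18}{49} + (\frac{3}{7})²
= \frac{27}{49}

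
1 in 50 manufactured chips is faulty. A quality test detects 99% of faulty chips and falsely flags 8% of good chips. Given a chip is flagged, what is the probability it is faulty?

Let D = the rare event, + = positive/flagged.
P(D) = 1/50
P(+|D) = 99/100
P(+|D') = 8/100 = 2/25
P(+) = P(+|D)P(D) + P(+|D')P(D')
     = \frac{99}{100} × \frac{1}{50} + \frac{2}{25} × \frac{49}{50}
     = \frac{491}{5000}
P(D|+) = P(+|D)P(D)/P(+) = \frac{99}{491}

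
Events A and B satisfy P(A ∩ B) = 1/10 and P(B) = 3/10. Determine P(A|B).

P(A|B) = P(A ∩ B) / P(B)
= (1/10) / (3/10)
= 1/3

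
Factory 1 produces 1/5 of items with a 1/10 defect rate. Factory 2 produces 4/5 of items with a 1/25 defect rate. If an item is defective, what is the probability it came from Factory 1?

Using Bayes' theorem:
P(F1) = 1/5, P(D|F1) = 1/10
P(F2) = 4/5, P(D|F2) = 1/25
P(D) = P(D|F1)P(F1) + P(D|F2)P(F2)
     = \frac{13}{250}
P(F1|D) = P(D|F1)P(F1) / P(D)
= \frac{5}{13}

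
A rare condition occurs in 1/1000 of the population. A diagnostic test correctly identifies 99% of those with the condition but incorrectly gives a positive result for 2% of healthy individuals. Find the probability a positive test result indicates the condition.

Let D = the rare event, + = positive/flagged.
P(D) = 1/1000
P(+|D) = 99/100
P(+|D') = 2/100 = 1/50
P(+) = P(+|D)P(D) + P(+|D')P(D')
     = \frac{99}{100} × \frac{1}{1000} + \frac{1}{50} × \frac{999}{1000}
     = \frac{2097}{100000}
P(D|+) = P(+|D)P(D)/P(+) = \frac{11}{233}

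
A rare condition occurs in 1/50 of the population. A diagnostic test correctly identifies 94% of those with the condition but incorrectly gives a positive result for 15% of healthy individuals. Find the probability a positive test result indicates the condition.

Let D = the rare event, + = positive/flagged.
P(D) = 1/50
P(+|D) = 94/100 = 47/50
P(+|D') = 15/100 = 3/20
P(+) = P(+|D)P(D) + P(+|D')P(D')
     = \frac{47}{50} × \frac{1}{50} + \frac{3}{20} × \frac{49}{50}
     = \frac{829}{5000}
P(D|+) = P(+|D)P(D)/P(+) = \frac{94}{829}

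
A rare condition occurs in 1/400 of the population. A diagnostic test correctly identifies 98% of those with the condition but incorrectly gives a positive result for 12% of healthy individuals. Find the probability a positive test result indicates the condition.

Let D = the rare event, + = positive/flagged.
P(D) = 1/400
P(+|D) = 98/100 = 49/50
P(+|D') = 12/100 = 3/25
P(+) = P(+|D)P(D) + P(+|D')P(D')
     = \frac{49}{50} × \frac{1}{400} + \frac{3}{25} × \frac{399}{400}
     = \frac{2443}{20000}
P(D|+) = P(+|D)P(D)/P(+) = \frac{7}{349}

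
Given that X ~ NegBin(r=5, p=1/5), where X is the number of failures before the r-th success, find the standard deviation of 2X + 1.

For X ~ NegBin(r=5, p=1/5), where X is the number of failures before the r-th success:
Var(X) = 100
SD(X) = √(Var(X)) = √(100) = 10
SD(2X + 1) = |2| × SD(X) = 2 × 10 = 20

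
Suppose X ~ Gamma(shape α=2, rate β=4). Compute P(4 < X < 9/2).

P(4 < X < 9/2) = ∫_{4}^{9/2} f(x) dx
where f(x) = 16 x e^{- 4 x}
= \frac{-19 + 17 e^{2}}{e^{18}}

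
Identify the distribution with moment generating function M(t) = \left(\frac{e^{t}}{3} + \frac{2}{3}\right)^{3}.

The MGF M(t) = \left(\frac{e^{t}}{3} + \frac{2}{3}\right)^{3} is the standard form for the Binomial distribution.
Comparing with the known MGF formula identifies: Binomial(n=3, p=1/3)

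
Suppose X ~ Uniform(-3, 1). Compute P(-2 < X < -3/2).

P(-2 < X < -3/2) = ∫_{-2}^{-3/2} f(x) dx
where f(x) = \frac{1}{4}
= \frac{1}{8}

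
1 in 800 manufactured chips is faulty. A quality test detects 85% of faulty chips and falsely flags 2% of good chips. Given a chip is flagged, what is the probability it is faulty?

Let D = the rare event, + = positive/flagged.
P(D) = 1/800
P(+|D) = 85/100 = 17/20
P(+|D') = 2/100 = 1/50
P(+) = P(+|D)P(D) + P(+|D')P(D')
     = \frac{17}{20} × \frac{1}{800} + \frac{1}{50} × \frac{799}{800}
     = \frac{1683}{80000}
P(D|+) = P(+|D)P(D)/P(+) = \frac{5}{99}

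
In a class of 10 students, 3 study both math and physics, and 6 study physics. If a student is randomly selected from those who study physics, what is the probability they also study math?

P(A ∩ B) = 3/10
P(B) = 6/10 = 3/5
P(A|B) = P(A ∩ B) / P(B) = (3/10) / (3/5) = 1/2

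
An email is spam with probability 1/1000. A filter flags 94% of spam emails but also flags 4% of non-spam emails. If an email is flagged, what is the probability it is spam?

Let D = the rare event, + = positive/flagged.
P(D) = 1/1000
P(+|D) = 94/100 = 47/50
P(+|D') = 4/100 = 1/25
P(+) = P(+|D)P(D) + P(+|D')P(D')
     = \frac{47}{50} × \frac{1}{1000} + \frac{1}{25} × \frac{999}{1000}
     = \frac{409}{10000}
P(D|+) = P(+|D)P(D)/P(+) = \frac{47}{2045}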